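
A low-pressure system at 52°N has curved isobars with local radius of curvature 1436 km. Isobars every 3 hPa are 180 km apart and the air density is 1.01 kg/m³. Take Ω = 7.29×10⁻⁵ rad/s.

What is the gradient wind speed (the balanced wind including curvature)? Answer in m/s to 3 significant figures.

Coriolis parameter at 52°N:
f = 2Ω sin φ = 2 × 7.29×10⁻⁵ × sin 52° = 1.15×10⁻⁴ s⁻¹
Pressure gradient: |∂P/∂n| = 300 Pa / 180000 m = 1.67×10⁻³ Pa/m
Geostrophic speed: V_g = |∂P/∂n|/(fρ) = 1.67×10⁻³/(1.15×10⁻⁴ × 1.01) = 14.4 m/s
Around a low, centrifugal force acts outward with Coriolis, so pressure-gradient force balances both:
(1/ρ)|∂P/∂n| = fV + V²/R  →  V² + fR·V − fR·V_g = 0
With fR = 1.15×10⁻⁴ × 1436×10³ m = 165 m/s:
V = [−fR + √((fR)² + 4 fR V_g)]/2 = [−165 + √(165² + 4×165×14.4)]/2 = 13.3 m/s
Subgeostrophic (V < V_g = 14.4 m/s), as expected around a low.

13.3 m/s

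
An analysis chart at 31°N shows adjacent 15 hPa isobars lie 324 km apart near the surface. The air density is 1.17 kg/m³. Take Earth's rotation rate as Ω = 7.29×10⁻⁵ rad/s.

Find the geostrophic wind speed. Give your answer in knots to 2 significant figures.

100 knots

Coriolis parameter at 31°N:
f = 2Ω sin φ = 2 × 7.29×10⁻⁵ × sin 31° = 7.51×10⁻⁵ s⁻¹
Pressure gradient: |∂P/∂n| = 1500 Pa / 324000 m = 4.63×10⁻³ Pa/m
Geostrophic balance (pressure-gradient force = Coriolis force):
V_g = (1/(fρ)) |∂P/∂n| = 4.63×10⁻³ / (7.51×10⁻⁵ × 1.17) = 52.7 m/s
Converting: 52.7 m/s × 1.944 = 100 knots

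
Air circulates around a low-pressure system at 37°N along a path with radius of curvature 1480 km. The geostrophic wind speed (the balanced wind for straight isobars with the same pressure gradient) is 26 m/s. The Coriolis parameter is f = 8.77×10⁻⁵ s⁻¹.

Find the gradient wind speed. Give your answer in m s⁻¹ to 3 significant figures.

22.2 m s⁻¹

Around a low, centrifugal force acts outward with Coriolis, so pressure-gradient force balances both:
(1/ρ)|∂P/∂n| = fV + V²/R  →  V² + fR·V − fR·V_g = 0
With fR = 8.77×10⁻⁵ × 1480×10³ m = 130 m/s:
V = [−fR + √((fR)² + 4 fR V_g)]/2 = [−130 + √(130² + 4×130×26)]/2 = 22.2 m/s
Subgeostrophic (V < V_g = 26 m/s), as expected around a low.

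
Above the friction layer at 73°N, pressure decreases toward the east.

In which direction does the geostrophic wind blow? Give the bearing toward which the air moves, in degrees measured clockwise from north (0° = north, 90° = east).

The pressure-gradient force points toward the east (bearing 090°).
Geostrophic balance: in the Northern Hemisphere the Coriolis force deflects motion to the right, so the geostrophic wind blows 90° to the right of the pressure-gradient force (low pressure on the left).
Rotating 090° by 90° clockwise gives 180° — the wind blows toward the south.

180°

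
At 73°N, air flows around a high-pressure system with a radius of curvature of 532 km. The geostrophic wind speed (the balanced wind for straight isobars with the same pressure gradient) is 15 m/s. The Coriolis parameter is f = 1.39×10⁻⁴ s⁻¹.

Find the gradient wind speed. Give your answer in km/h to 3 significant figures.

75.3 km/h

Around a high, pressure-gradient force acts outward with centrifugal, so Coriolis balances both:
fV = (1/ρ)|∂P/∂n| + V²/R  →  V² − fR·V + fR·V_g = 0
With fR = 1.39×10⁻⁴ × 532×10³ m = 73.9 m/s:
V = [fR − √((fR)² − 4 fR V_g)]/2 = [73.9 − √(73.9² − 4×73.9×15)]/2 = 20.9 m/s
Supergeostrophic (V > V_g = 15 m/s), as expected around a high.
Converting: 20.9 m/s × 3.6 = 75.3 km/h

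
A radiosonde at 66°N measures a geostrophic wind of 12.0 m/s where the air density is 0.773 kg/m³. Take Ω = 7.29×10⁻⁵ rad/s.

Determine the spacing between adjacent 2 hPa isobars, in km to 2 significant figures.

160 km

Coriolis parameter at 66°N:
f = 2Ω sin φ = 2 × 7.29×10⁻⁵ × sin 66° = 1.33×10⁻⁴ s⁻¹
Geostrophic balance rearranged: |∂P/∂n| = f ρ V_g
|∂P/∂n| = 1.33×10⁻⁴ × 0.773 × 12.0 = 1.24×10⁻³ Pa/m
Isobar spacing: Δn = ΔP/|∂P/∂n| = 200 Pa / 1.24×10⁻³ Pa/m = 161876 m ≈ 160 km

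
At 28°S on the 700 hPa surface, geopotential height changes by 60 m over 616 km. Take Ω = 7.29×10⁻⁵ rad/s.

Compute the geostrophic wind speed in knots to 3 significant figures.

Coriolis parameter at 28°S:
f = 2Ω sin φ = 2 × 7.29×10⁻⁵ × sin 28° = 6.84×10⁻⁵ s⁻¹
Height gradient: |∂Z/∂n| = 60 m / 616000 m = 9.74×10⁻⁵
On a pressure surface, geostrophic balance gives V_g = (g/f)|∂Z/∂n|:
V_g = 9.81 × 9.74×10⁻⁵ / 6.84×10⁻⁵ = 14.0 m/s
Converting: 14.0 m/s × 1.944 = 27.1 knots

27.1 knots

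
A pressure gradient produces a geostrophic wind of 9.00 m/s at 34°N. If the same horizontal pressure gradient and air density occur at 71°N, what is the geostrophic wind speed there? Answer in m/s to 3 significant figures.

With the same pressure gradient and density, V_g ∝ 1/f ∝ 1/sin φ.
V₂ = V₁ · sin φ₁ / sin φ₂ = 9.00 × sin 34° / sin 71°
V₂ = 9.00 × 0.5592/0.9455 = 5.32 m/s

5.32 m/s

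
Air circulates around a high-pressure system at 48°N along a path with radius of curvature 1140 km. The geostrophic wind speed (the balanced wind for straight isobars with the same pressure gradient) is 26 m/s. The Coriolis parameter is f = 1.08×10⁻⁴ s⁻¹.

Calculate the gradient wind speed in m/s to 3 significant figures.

Around a high, pressure-gradient force acts outward with centrifugal, so Coriolis balances both:
fV = (1/ρ)|∂P/∂n| + V²/R  →  V² − fR·V + fR·V_g = 0
With fR = 1.08×10⁻⁴ × 1140×10³ m = 123 m/s:
V = [fR − √((fR)² − 4 fR V_g)]/2 = [123 − √(123² − 4×123×26)]/2 = 37.3 m/s
Supergeostrophic (V > V_g = 26 m/s), as expected around a high.

37.3 m/s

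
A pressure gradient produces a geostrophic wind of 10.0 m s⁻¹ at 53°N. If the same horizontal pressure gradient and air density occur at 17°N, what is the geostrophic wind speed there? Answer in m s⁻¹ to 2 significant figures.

With the same pressure gradient and density, V_g ∝ 1/f ∝ 1/sin φ.
V₂ = V₁ · sin φ₁ / sin φ₂ = 10.0 × sin 53° / sin 17°
V₂ = 10.0 × 0.7986/0.2924 = 27 m s⁻¹

27 m s⁻¹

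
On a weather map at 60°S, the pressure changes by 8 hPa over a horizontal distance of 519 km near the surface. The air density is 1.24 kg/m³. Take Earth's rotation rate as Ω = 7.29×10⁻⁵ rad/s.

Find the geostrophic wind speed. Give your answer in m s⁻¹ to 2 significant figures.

9.8 m s⁻¹

Coriolis parameter at 60°S:
f = 2Ω sin φ = 2 × 7.29×10⁻⁵ × sin 60° = 1.26×10⁻⁴ s⁻¹
Pressure gradient: |∂P/∂n| = 800 Pa / 519000 m = 1.54×10⁻³ Pa/m
Geostrophic balance (pressure-gradient force = Coriolis force):
V_g = (1/(fρ)) |∂P/∂n| = 1.54×10⁻³ / (1.26×10⁻⁴ × 1.24) = 9.84 m/s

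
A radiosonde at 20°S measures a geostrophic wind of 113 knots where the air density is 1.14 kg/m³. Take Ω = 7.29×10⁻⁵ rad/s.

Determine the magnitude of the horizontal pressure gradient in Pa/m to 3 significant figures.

3.30×10⁻³ Pa/m

Coriolis parameter at 20°S:
f = 2Ω sin φ = 2 × 7.29×10⁻⁵ × sin 20° = 4.99×10⁻⁵ s⁻¹
Wind speed in SI: 113 knots = 58.1 m/s
Geostrophic balance rearranged: |∂P/∂n| = f ρ V_g
|∂P/∂n| = 4.99×10⁻⁵ × 1.14 × 58.1 = 3.30×10⁻³ Pa/m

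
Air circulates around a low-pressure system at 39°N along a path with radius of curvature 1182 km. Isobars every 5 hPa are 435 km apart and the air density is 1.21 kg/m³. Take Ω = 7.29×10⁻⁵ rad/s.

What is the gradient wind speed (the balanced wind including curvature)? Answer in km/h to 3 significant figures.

34.3 km/h

Coriolis parameter at 39°N:
f = 2Ω sin φ = 2 × 7.29×10⁻⁵ × sin 39° = 9.18×10⁻⁵ s⁻¹
Pressure gradient: |∂P/∂n| = 500 Pa / 435000 m = 1.15×10⁻³ Pa/m
Geostrophic speed: V_g = |∂P/∂n|/(fρ) = 1.15×10⁻³/(9.18×10⁻⁵ × 1.21) = 10.4 m/s
Around a low, centrifugal force acts outward with Coriolis, so pressure-gradient force balances both:
(1/ρ)|∂P/∂n| = fV + V²/R  →  V² + fR·V − fR·V_g = 0
With fR = 9.18×10⁻⁵ × 1182×10³ m = 108 m/s:
V = [−fR + √((fR)² + 4 fR V_g)]/2 = [−108 + √(108² + 4×108×10.4)]/2 = 9.52 m/s
Subgeostrophic (V < V_g = 10.4 m/s), as expected around a low.
Converting: 9.52 m/s × 3.6 = 34.3 km/h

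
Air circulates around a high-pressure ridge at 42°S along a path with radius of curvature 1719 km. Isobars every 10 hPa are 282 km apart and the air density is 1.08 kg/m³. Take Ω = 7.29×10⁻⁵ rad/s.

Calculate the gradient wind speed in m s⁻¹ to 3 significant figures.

Coriolis parameter at 42°S:
f = 2Ω sin φ = 2 × 7.29×10⁻⁵ × sin 42° = 9.76×10⁻⁵ s⁻¹
Pressure gradient: |∂P/∂n| = 1000 Pa / 282000 m = 3.55×10⁻³ Pa/m
Geostrophic speed: V_g = |∂P/∂n|/(fρ) = 3.55×10⁻³/(9.76×10⁻⁵ × 1.08) = 33.7 m/s
Around a high, pressure-gradient force acts outward with centrifugal, so Coriolis balances both:
fV = (1/ρ)|∂P/∂n| + V²/R  →  V² − fR·V + fR·V_g = 0
With fR = 9.76×10⁻⁵ × 1719×10³ m = 168 m/s:
V = [fR − √((fR)² − 4 fR V_g)]/2 = [168 − √(168² − 4×168×33.7)]/2 = 46.6 m/s
Supergeostrophic (V > V_g = 33.7 m/s), as expected around a high.

46.6 m s⁻¹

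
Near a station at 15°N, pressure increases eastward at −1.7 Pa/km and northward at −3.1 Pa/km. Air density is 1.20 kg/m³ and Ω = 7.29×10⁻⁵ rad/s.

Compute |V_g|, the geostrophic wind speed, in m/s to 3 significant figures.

78.1 m/s

Coriolis parameter at 15°N:
f = 2Ω sin φ = 2 × 7.29×10⁻⁵ × sin 15° = 3.77×10⁻⁵ s⁻¹
Component geostrophic relations (x east, y north):
u_g = −(1/(fρ)) ∂P/∂y,  v_g = (1/(fρ)) ∂P/∂x
u_g = −(−3.1×10⁻³)/(3.77×10⁻⁵ × 1.20) = 68.5 m/s;  v_g = (−1.7×10⁻³)/(3.77×10⁻⁵ × 1.20) = −37.5 m/s
|V_g| = √(u_g² + v_g²) = 78.1 m/s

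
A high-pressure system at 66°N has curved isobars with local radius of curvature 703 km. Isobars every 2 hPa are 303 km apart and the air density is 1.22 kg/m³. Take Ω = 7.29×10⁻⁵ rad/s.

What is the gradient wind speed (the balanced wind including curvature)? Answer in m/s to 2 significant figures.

4.3 m/s

Coriolis parameter at 66°N:
f = 2Ω sin φ = 2 × 7.29×10⁻⁵ × sin 66° = 1.33×10⁻⁴ s⁻¹
Pressure gradient: |∂P/∂n| = 200 Pa / 303000 m = 6.60×10⁻⁴ Pa/m
Geostrophic speed: V_g = |∂P/∂n|/(fρ) = 6.60×10⁻⁴/(1.33×10⁻⁴ × 1.22) = 4.06 m/s
Around a high, pressure-gradient force acts outward with centrifugal, so Coriolis balances both:
fV = (1/ρ)|∂P/∂n| + V²/R  →  V² − fR·V + fR·V_g = 0
With fR = 1.33×10⁻⁴ × 703×10³ m = 93.6 m/s:
V = [fR − √((fR)² − 4 fR V_g)]/2 = [93.6 − √(93.6² − 4×93.6×4.06)]/2 = 4.26 m/s
Supergeostrophic (V > V_g = 4.06 m/s), as expected around a high.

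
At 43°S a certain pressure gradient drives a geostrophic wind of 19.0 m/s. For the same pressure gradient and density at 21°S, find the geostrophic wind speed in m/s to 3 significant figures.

With the same pressure gradient and density, V_g ∝ 1/f ∝ 1/sin φ.
V₂ = V₁ · sin φ₁ / sin φ₂ = 19.0 × sin 43° / sin 21°
V₂ = 19.0 × 0.6820/0.3584 = 36.2 m/s

36.2 m/s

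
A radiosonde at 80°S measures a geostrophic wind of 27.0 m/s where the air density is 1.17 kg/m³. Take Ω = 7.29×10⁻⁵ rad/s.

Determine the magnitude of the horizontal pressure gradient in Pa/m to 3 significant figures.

4.54×10⁻³ Pa/m

Coriolis parameter at 80°S:
f = 2Ω sin φ = 2 × 7.29×10⁻⁵ × sin 80° = 1.44×10⁻⁴ s⁻¹
Geostrophic balance rearranged: |∂P/∂n| = f ρ V_g
|∂P/∂n| = 1.44×10⁻⁴ × 1.17 × 27.0 = 4.54×10⁻³ Pa/m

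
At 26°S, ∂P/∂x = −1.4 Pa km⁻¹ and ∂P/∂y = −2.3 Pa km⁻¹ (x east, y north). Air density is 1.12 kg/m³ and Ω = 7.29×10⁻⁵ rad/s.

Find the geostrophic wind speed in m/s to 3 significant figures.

Coriolis parameter at 26°S:
f = 2Ω sin φ = 2 × 7.29×10⁻⁵ × sin 26° = 6.39×10⁻⁵ s⁻¹
In the Southern Hemisphere f is negative: f = −6.39×10⁻⁵ s⁻¹.
Component geostrophic relations (x east, y north):
u_g = −(1/(fρ)) ∂P/∂y,  v_g = (1/(fρ)) ∂P/∂x
u_g = −(−2.3×10⁻³)/(−6.39×10⁻⁵ × 1.12) = −32.1 m/s;  v_g = (−1.4×10⁻³)/(−6.39×10⁻⁵ × 1.12) = 19.6 m/s
|V_g| = √(u_g² + v_g²) = 37.6 m/s

37.6 m/s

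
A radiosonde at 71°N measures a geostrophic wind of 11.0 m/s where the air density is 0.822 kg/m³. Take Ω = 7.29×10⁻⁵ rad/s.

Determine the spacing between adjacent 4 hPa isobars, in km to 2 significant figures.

320 km

Coriolis parameter at 71°N:
f = 2Ω sin φ = 2 × 7.29×10⁻⁵ × sin 71° = 1.38×10⁻⁴ s⁻¹
Geostrophic balance rearranged: |∂P/∂n| = f ρ V_g
|∂P/∂n| = 1.38×10⁻⁴ × 0.822 × 11.0 = 1.25×10⁻³ Pa/m
Isobar spacing: Δn = ΔP/|∂P/∂n| = 400 Pa / 1.25×10⁻³ Pa/m = 320899 m ≈ 320 km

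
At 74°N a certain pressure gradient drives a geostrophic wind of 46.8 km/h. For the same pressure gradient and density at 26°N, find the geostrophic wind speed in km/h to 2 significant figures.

100 km/h

With the same pressure gradient and density, V_g ∝ 1/f ∝ 1/sin φ.
V₂ = V₁ · sin φ₁ / sin φ₂ = 46.8 × sin 74° / sin 26°
V₂ = 46.8 × 0.9613/0.4384 = 100 km/h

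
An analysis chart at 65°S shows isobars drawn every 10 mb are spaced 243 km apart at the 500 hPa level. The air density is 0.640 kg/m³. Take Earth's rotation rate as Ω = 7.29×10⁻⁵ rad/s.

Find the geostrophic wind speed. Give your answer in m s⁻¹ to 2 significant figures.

49 m s⁻¹

Coriolis parameter at 65°S:
f = 2Ω sin φ = 2 × 7.29×10⁻⁵ × sin 65° = 1.32×10⁻⁴ s⁻¹
Pressure gradient: |∂P/∂n| = 1000 Pa / 243000 m = 4.12×10⁻³ Pa/m
Geostrophic balance (pressure-gradient force = Coriolis force):
V_g = (1/(fρ)) |∂P/∂n| = 4.12×10⁻³ / (1.32×10⁻⁴ × 0.640) = 48.7 m/s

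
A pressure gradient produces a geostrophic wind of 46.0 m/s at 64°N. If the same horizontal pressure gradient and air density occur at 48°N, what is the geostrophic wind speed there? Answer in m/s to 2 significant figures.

With the same pressure gradient and density, V_g ∝ 1/f ∝ 1/sin φ.
V₂ = V₁ · sin φ₁ / sin φ₂ = 46.0 × sin 64° / sin 48°
V₂ = 46.0 × 0.8988/0.7431 = 56 m/s

56 m/s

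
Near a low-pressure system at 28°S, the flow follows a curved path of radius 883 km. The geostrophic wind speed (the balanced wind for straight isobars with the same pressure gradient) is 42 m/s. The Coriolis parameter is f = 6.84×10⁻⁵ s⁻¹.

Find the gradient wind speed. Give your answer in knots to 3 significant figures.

Around a low, centrifugal force acts outward with Coriolis, so pressure-gradient force balances both:
(1/ρ)|∂P/∂n| = fV + V²/R  →  V² + fR·V − fR·V_g = 0
With fR = 6.84×10⁻⁵ × 883×10³ m = 60.4 m/s:
V = [−fR + √((fR)² + 4 fR V_g)]/2 = [−60.4 + √(60.4² + 4×60.4×42)]/2 = 28.5 m/s
Subgeostrophic (V < V_g = 42 m/s), as expected around a low.
Converting: 28.5 m/s × 1.944 = 55.5 knots

55.5 knots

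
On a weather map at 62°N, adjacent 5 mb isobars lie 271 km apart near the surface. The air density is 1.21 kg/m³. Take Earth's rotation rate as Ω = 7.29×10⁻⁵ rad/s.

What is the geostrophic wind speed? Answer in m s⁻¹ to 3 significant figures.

11.8 m s⁻¹

Coriolis parameter at 62°N:
f = 2Ω sin φ = 2 × 7.29×10⁻⁵ × sin 62° = 1.29×10⁻⁴ s⁻¹
Pressure gradient: |∂P/∂n| = 500 Pa / 271000 m = 1.85×10⁻³ Pa/m
Geostrophic balance (pressure-gradient force = Coriolis force):
V_g = (1/(fρ)) |∂P/∂n| = 1.85×10⁻³ / (1.29×10⁻⁴ × 1.21) = 11.8 m/s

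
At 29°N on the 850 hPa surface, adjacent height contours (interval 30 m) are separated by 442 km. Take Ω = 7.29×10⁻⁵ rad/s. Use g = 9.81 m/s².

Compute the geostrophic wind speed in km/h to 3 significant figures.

33.9 km/h

Coriolis parameter at 29°N:
f = 2Ω sin φ = 2 × 7.29×10⁻⁵ × sin 29° = 7.07×10⁻⁵ s⁻¹
Height gradient: |∂Z/∂n| = 30 m / 442000 m = 6.79×10⁻⁵
On a pressure surface, geostrophic balance gives V_g = (g/f)|∂Z/∂n|:
V_g = 9.81 × 6.79×10⁻⁵ / 7.07×10⁻⁵ = 9.42 m/s
Converting: 9.42 m/s × 3.6 = 33.9 km/h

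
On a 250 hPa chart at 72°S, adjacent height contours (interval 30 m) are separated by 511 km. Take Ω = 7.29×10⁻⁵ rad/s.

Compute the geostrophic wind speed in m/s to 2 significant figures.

Coriolis parameter at 72°S:
f = 2Ω sin φ = 2 × 7.29×10⁻⁵ × sin 72° = 1.39×10⁻⁴ s⁻¹
Height gradient: |∂Z/∂n| = 30 m / 511000 m = 5.87×10⁻⁵
On a pressure surface, geostrophic balance gives V_g = (g/f)|∂Z/∂n|:
V_g = 9.81 × 5.87×10⁻⁵ / 1.39×10⁻⁴ = 4.15 m/s

4.2 m/s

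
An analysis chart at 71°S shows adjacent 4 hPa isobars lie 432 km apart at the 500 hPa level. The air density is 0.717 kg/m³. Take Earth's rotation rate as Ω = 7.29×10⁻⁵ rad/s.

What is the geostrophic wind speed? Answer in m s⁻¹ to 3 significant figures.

9.37 m s⁻¹

Coriolis parameter at 71°S:
f = 2Ω sin φ = 2 × 7.29×10⁻⁵ × sin 71° = 1.38×10⁻⁴ s⁻¹
Pressure gradient: |∂P/∂n| = 400 Pa / 432000 m = 9.26×10⁻⁴ Pa/m
Geostrophic balance (pressure-gradient force = Coriolis force):
V_g = (1/(fρ)) |∂P/∂n| = 9.26×10⁻⁴ / (1.38×10⁻⁴ × 0.717) = 9.37 m/s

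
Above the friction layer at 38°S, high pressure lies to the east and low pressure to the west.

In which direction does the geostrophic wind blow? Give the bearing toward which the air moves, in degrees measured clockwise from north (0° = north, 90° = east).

180°

The pressure-gradient force points toward the west (bearing 270°).
Geostrophic balance: in the Southern Hemisphere the Coriolis force deflects motion to the left, so the geostrophic wind blows 90° to the left of the pressure-gradient force (low pressure on the right).
Rotating 270° by 90° counterclockwise gives 180° — the wind blows toward the south.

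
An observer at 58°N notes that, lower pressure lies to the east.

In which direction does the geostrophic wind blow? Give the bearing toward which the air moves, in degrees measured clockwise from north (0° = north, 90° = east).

The pressure-gradient force points toward the east (bearing 090°).
Geostrophic balance: in the Northern Hemisphere the Coriolis force deflects motion to the right, so the geostrophic wind blows 90° to the right of the pressure-gradient force (low pressure on the left).
Rotating 090° by 90° clockwise gives 180° — the wind blows toward the south.

180°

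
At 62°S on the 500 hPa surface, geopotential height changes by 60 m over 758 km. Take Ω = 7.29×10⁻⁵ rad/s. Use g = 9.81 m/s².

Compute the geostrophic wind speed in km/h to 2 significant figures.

Coriolis parameter at 62°S:
f = 2Ω sin φ = 2 × 7.29×10⁻⁵ × sin 62° = 1.29×10⁻⁴ s⁻¹
Height gradient: |∂Z/∂n| = 60 m / 758000 m = 7.92×10⁻⁵
On a pressure surface, geostrophic balance gives V_g = (g/f)|∂Z/∂n|:
V_g = 9.81 × 7.92×10⁻⁵ / 1.29×10⁻⁴ = 6.03 m/s
Converting: 6.03 m/s × 3.6 = 22 km/h

22 km/h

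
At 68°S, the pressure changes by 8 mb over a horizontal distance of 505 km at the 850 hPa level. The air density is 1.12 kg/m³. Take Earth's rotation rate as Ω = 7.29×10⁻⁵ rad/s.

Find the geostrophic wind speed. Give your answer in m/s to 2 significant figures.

Coriolis parameter at 68°S:
f = 2Ω sin φ = 2 × 7.29×10⁻⁵ × sin 68° = 1.35×10⁻⁴ s⁻¹
Pressure gradient: |∂P/∂n| = 800 Pa / 505000 m = 1.58×10⁻³ Pa/m
Geostrophic balance (pressure-gradient force = Coriolis force):
V_g = (1/(fρ)) |∂P/∂n| = 1.58×10⁻³ / (1.35×10⁻⁴ × 1.12) = 10.5 m/s

10 m/s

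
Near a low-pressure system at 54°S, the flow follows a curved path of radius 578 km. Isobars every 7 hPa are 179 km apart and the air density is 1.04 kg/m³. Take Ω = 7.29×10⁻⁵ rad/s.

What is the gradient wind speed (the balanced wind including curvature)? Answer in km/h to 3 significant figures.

85.2 km/h

Coriolis parameter at 54°S:
f = 2Ω sin φ = 2 × 7.29×10⁻⁵ × sin 54° = 1.18×10⁻⁴ s⁻¹
Pressure gradient: |∂P/∂n| = 700 Pa / 179000 m = 3.91×10⁻³ Pa/m
Geostrophic speed: V_g = |∂P/∂n|/(fρ) = 3.91×10⁻³/(1.18×10⁻⁴ × 1.04) = 31.9 m/s
Around a low, centrifugal force acts outward with Coriolis, so pressure-gradient force balances both:
(1/ρ)|∂P/∂n| = fV + V²/R  →  V² + fR·V − fR·V_g = 0
With fR = 1.18×10⁻⁴ × 578×10³ m = 68.2 m/s:
V = [−fR + √((fR)² + 4 fR V_g)]/2 = [−68.2 + √(68.2² + 4×68.2×31.9)]/2 = 23.7 m/s
Subgeostrophic (V < V_g = 31.9 m/s), as expected around a low.
Converting: 23.7 m/s × 3.6 = 85.2 km/h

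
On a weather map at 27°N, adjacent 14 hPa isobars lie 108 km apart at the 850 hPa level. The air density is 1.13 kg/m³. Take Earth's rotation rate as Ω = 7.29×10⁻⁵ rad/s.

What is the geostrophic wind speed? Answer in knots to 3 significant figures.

Coriolis parameter at 27°N:
f = 2Ω sin φ = 2 × 7.29×10⁻⁵ × sin 27° = 6.62×10⁻⁵ s⁻¹
Pressure gradient: |∂P/∂n| = 1400 Pa / 108000 m = 1.30×10⁻² Pa/m
Geostrophic balance (pressure-gradient force = Coriolis force):
V_g = (1/(fρ)) |∂P/∂n| = 1.30×10⁻² / (6.62×10⁻⁵ × 1.13) = 173 m/s
Converting: 173 m/s × 1.944 = 337 knots

337 knots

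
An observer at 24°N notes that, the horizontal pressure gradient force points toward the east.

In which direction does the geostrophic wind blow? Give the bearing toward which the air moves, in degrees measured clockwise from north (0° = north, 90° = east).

The pressure-gradient force points toward the east (bearing 090°).
Geostrophic balance: in the Northern Hemisphere the Coriolis force deflects motion to the right, so the geostrophic wind blows 90° to the right of the pressure-gradient force (low pressure on the left).
Rotating 090° by 90° clockwise gives 180° — the wind blows toward the south.

180°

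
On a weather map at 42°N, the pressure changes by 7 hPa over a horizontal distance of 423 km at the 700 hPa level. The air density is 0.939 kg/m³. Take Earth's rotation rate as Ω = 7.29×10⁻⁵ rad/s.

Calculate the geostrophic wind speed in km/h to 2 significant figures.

65 km/h

Coriolis parameter at 42°N:
f = 2Ω sin φ = 2 × 7.29×10⁻⁵ × sin 42° = 9.76×10⁻⁵ s⁻¹
Pressure gradient: |∂P/∂n| = 700 Pa / 423000 m = 1.65×10⁻³ Pa/m
Geostrophic balance (pressure-gradient force = Coriolis force):
V_g = (1/(fρ)) |∂P/∂n| = 1.65×10⁻³ / (9.76×10⁻⁵ × 0.939) = 18.1 m/s
Converting: 18.1 m/s × 3.6 = 65 km/h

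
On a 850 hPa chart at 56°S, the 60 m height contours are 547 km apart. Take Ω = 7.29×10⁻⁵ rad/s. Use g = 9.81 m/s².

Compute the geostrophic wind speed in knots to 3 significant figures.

Coriolis parameter at 56°S:
f = 2Ω sin φ = 2 × 7.29×10⁻⁵ × sin 56° = 1.21×10⁻⁴ s⁻¹
Height gradient: |∂Z/∂n| = 60 m / 547000 m = 1.10×10⁻⁴
On a pressure surface, geostrophic balance gives V_g = (g/f)|∂Z/∂n|:
V_g = 9.81 × 1.10×10⁻⁴ / 1.21×10⁻⁴ = 8.90 m/s
Converting: 8.90 m/s × 1.944 = 17.3 knots

17.3 knots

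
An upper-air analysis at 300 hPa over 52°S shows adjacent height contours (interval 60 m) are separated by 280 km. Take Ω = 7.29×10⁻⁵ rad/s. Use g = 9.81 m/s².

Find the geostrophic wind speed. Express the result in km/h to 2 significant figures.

66 km/h

Coriolis parameter at 52°S:
f = 2Ω sin φ = 2 × 7.29×10⁻⁵ × sin 52° = 1.15×10⁻⁴ s⁻¹
Height gradient: |∂Z/∂n| = 60 m / 280000 m = 2.14×10⁻⁴
On a pressure surface, geostrophic balance gives V_g = (g/f)|∂Z/∂n|:
V_g = 9.81 × 2.14×10⁻⁴ / 1.15×10⁻⁴ = 18.3 m/s
Converting: 18.3 m/s × 3.6 = 66 km/h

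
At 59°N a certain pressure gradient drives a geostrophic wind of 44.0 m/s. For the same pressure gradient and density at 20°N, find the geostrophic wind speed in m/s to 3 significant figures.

With the same pressure gradient and density, V_g ∝ 1/f ∝ 1/sin φ.
V₂ = V₁ · sin φ₁ / sin φ₂ = 44.0 × sin 59° / sin 20°
V₂ = 44.0 × 0.8572/0.3420 = 110 m/s

110 m/s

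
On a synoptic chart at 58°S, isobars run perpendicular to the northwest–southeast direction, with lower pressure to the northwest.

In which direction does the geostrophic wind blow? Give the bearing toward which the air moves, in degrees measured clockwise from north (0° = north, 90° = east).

225°

The pressure-gradient force points toward the northwest (bearing 315°).
Geostrophic balance: in the Southern Hemisphere the Coriolis force deflects motion to the left, so the geostrophic wind blows 90° to the left of the pressure-gradient force (low pressure on the right).
Rotating 315° by 90° counterclockwise gives 225° — the wind blows toward the southwest.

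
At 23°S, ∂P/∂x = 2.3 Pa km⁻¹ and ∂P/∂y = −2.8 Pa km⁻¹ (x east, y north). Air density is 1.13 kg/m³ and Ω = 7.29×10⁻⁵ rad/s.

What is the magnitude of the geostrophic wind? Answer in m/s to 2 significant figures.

56 m/s

Coriolis parameter at 23°S:
f = 2Ω sin φ = 2 × 7.29×10⁻⁵ × sin 23° = 5.70×10⁻⁵ s⁻¹
In the Southern Hemisphere f is negative: f = −5.70×10⁻⁵ s⁻¹.
Component geostrophic relations (x east, y north):
u_g = −(1/(fρ)) ∂P/∂y,  v_g = (1/(fρ)) ∂P/∂x
u_g = −(−2.8×10⁻³)/(−5.70×10⁻⁵ × 1.13) = −43.5 m/s;  v_g = (2.3×10⁻³)/(−5.70×10⁻⁵ × 1.13) = −35.7 m/s
|V_g| = √(u_g² + v_g²) = 56.3 m/s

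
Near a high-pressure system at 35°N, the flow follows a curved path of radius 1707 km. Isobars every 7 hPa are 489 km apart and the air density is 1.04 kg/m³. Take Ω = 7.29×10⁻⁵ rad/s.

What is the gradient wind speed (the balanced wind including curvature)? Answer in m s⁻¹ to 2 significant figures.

Coriolis parameter at 35°N:
f = 2Ω sin φ = 2 × 7.29×10⁻⁵ × sin 35° = 8.36×10⁻⁵ s⁻¹
Pressure gradient: |∂P/∂n| = 700 Pa / 489000 m = 1.43×10⁻³ Pa/m
Geostrophic speed: V_g = |∂P/∂n|/(fρ) = 1.43×10⁻³/(8.36×10⁻⁵ × 1.04) = 16.5 m/s
Around a high, pressure-gradient force acts outward with centrifugal, so Coriolis balances both:
fV = (1/ρ)|∂P/∂n| + V²/R  →  V² − fR·V + fR·V_g = 0
With fR = 8.36×10⁻⁵ × 1707×10³ m = 143 m/s:
V = [fR − √((fR)² − 4 fR V_g)]/2 = [143 − √(143² − 4×143×16.5)]/2 = 19 m/s
Supergeostrophic (V > V_g = 16.5 m/s), as expected around a high.

19 m s⁻¹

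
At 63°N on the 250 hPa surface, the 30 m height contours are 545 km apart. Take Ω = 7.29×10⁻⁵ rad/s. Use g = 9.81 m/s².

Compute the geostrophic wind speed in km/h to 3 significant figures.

Coriolis parameter at 63°N:
f = 2Ω sin φ = 2 × 7.29×10⁻⁵ × sin 63° = 1.30×10⁻⁴ s⁻¹
Height gradient: |∂Z/∂n| = 30 m / 545000 m = 5.50×10⁻⁵
On a pressure surface, geostrophic balance gives V_g = (g/f)|∂Z/∂n|:
V_g = 9.81 × 5.50×10⁻⁵ / 1.30×10⁻⁴ = 4.16 m/s
Converting: 4.16 m/s × 3.6 = 15.0 km/h

15.0 km/h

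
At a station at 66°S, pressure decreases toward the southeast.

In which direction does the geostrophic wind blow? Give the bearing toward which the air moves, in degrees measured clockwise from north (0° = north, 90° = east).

045°

The pressure-gradient force points toward the southeast (bearing 135°).
Geostrophic balance: in the Southern Hemisphere the Coriolis force deflects motion to the left, so the geostrophic wind blows 90° to the left of the pressure-gradient force (low pressure on the right).
Rotating 135° by 90° counterclockwise gives 045° — the wind blows toward the northeast.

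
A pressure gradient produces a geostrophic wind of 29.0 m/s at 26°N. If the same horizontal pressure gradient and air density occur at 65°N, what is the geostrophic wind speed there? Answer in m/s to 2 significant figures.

With the same pressure gradient and density, V_g ∝ 1/f ∝ 1/sin φ.
V₂ = V₁ · sin φ₁ / sin φ₂ = 29.0 × sin 26° / sin 65°
V₂ = 29.0 × 0.4384/0.9063 = 14 m/s

14 m/s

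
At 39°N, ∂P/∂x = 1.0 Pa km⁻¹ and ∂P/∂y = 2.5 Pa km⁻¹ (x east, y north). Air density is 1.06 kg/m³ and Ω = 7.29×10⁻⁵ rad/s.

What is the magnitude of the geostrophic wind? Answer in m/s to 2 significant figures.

Coriolis parameter at 39°N:
f = 2Ω sin φ = 2 × 7.29×10⁻⁵ × sin 39° = 9.18×10⁻⁵ s⁻¹
Component geostrophic relations (x east, y north):
u_g = −(1/(fρ)) ∂P/∂y,  v_g = (1/(fρ)) ∂P/∂x
u_g = −(2.5×10⁻³)/(9.18×10⁻⁵ × 1.06) = −25.7 m/s;  v_g = (1.0×10⁻³)/(9.18×10⁻⁵ × 1.06) = 10.3 m/s
|V_g| = √(u_g² + v_g²) = 27.7 m/s

28 m/s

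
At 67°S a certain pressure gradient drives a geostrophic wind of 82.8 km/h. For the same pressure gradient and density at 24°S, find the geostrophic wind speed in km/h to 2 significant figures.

With the same pressure gradient and density, V_g ∝ 1/f ∝ 1/sin φ.
V₂ = V₁ · sin φ₁ / sin φ₂ = 82.8 × sin 67° / sin 24°
V₂ = 82.8 × 0.9205/0.4067 = 190 km/h

190 km/h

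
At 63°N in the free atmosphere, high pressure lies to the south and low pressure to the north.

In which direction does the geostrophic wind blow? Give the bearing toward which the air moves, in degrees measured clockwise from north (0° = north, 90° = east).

The pressure-gradient force points toward the north (bearing 000°).
Geostrophic balance: in the Northern Hemisphere the Coriolis force deflects motion to the right, so the geostrophic wind blows 90° to the right of the pressure-gradient force (low pressure on the left).
Rotating 000° by 90° clockwise gives 090° — the wind blows toward the east.

090°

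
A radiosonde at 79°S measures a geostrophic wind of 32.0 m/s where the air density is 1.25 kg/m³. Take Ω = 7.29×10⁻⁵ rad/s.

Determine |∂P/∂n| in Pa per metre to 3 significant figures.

Coriolis parameter at 79°S:
f = 2Ω sin φ = 2 × 7.29×10⁻⁵ × sin 79° = 1.43×10⁻⁴ s⁻¹
Geostrophic balance rearranged: |∂P/∂n| = f ρ V_g
|∂P/∂n| = 1.43×10⁻⁴ × 1.25 × 32.0 = 5.72×10⁻³ Pa/m

5.72×10⁻³ Pa/m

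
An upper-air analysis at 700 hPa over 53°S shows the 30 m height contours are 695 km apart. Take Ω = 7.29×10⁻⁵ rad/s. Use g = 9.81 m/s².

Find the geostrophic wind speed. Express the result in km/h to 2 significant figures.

13 km/h

Coriolis parameter at 53°S:
f = 2Ω sin φ = 2 × 7.29×10⁻⁵ × sin 53° = 1.16×10⁻⁴ s⁻¹
Height gradient: |∂Z/∂n| = 30 m / 695000 m = 4.32×10⁻⁵
On a pressure surface, geostrophic balance gives V_g = (g/f)|∂Z/∂n|:
V_g = 9.81 × 4.32×10⁻⁵ / 1.16×10⁻⁴ = 3.64 m/s
Converting: 3.64 m/s × 3.6 = 13 km/h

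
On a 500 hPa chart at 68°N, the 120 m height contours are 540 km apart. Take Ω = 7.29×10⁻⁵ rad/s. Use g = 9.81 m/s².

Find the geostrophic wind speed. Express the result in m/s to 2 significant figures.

Coriolis parameter at 68°N:
f = 2Ω sin φ = 2 × 7.29×10⁻⁵ × sin 68° = 1.35×10⁻⁴ s⁻¹
Height gradient: |∂Z/∂n| = 120 m / 540000 m = 2.22×10⁻⁴
On a pressure surface, geostrophic balance gives V_g = (g/f)|∂Z/∂n|:
V_g = 9.81 × 2.22×10⁻⁴ / 1.35×10⁻⁴ = 16.1 m/s

16 m/s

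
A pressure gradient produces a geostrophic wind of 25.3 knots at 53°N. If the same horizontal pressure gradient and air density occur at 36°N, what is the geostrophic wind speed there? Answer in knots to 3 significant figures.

With the same pressure gradient and density, V_g ∝ 1/f ∝ 1/sin φ.
V₂ = V₁ · sin φ₁ / sin φ₂ = 25.3 × sin 53° / sin 36°
V₂ = 25.3 × 0.7986/0.5878 = 34.4 knots

34.4 knots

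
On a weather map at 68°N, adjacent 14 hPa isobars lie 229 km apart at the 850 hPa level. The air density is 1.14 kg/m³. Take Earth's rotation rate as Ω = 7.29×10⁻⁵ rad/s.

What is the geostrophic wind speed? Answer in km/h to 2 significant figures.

Coriolis parameter at 68°N:
f = 2Ω sin φ = 2 × 7.29×10⁻⁵ × sin 68° = 1.35×10⁻⁴ s⁻¹
Pressure gradient: |∂P/∂n| = 1400 Pa / 229000 m = 6.11×10⁻³ Pa/m
Geostrophic balance (pressure-gradient force = Coriolis force):
V_g = (1/(fρ)) |∂P/∂n| = 6.11×10⁻³ / (1.35×10⁻⁴ × 1.14) = 39.7 m/s
Converting: 39.7 m/s × 3.6 = 140 km/h

140 km/h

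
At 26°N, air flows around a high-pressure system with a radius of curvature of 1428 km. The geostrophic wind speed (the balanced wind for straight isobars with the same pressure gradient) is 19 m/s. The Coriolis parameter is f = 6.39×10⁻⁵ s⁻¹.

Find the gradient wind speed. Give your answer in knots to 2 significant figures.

Around a high, pressure-gradient force acts outward with centrifugal, so Coriolis balances both:
fV = (1/ρ)|∂P/∂n| + V²/R  →  V² − fR·V + fR·V_g = 0
With fR = 6.39×10⁻⁵ × 1428×10³ m = 91.2 m/s:
V = [fR − √((fR)² − 4 fR V_g)]/2 = [91.2 − √(91.2² − 4×91.2×19)]/2 = 27 m/s
Supergeostrophic (V > V_g = 19 m/s), as expected around a high.
Converting: 27 m/s × 1.944 = 52 knots

52 knots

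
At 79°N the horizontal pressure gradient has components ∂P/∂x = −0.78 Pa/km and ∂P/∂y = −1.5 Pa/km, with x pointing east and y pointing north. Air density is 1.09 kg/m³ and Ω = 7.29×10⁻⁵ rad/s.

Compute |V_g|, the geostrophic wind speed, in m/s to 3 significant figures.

10.8 m/s

Coriolis parameter at 79°N:
f = 2Ω sin φ = 2 × 7.29×10⁻⁵ × sin 79° = 1.43×10⁻⁴ s⁻¹
Component geostrophic relations (x east, y north):
u_g = −(1/(fρ)) ∂P/∂y,  v_g = (1/(fρ)) ∂P/∂x
u_g = −(−1.5×10⁻³)/(1.43×10⁻⁴ × 1.09) = 9.62 m/s;  v_g = (−0.78×10⁻³)/(1.43×10⁻⁴ × 1.09) = −5.00 m/s
|V_g| = √(u_g² + v_g²) = 10.8 m/s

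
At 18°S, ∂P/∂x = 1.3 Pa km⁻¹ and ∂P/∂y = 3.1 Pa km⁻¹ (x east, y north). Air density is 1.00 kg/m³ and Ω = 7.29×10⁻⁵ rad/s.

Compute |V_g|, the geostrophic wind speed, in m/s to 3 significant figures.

74.6 m/s

Coriolis parameter at 18°S:
f = 2Ω sin φ = 2 × 7.29×10⁻⁵ × sin 18° = 4.51×10⁻⁵ s⁻¹
In the Southern Hemisphere f is negative: f = −4.51×10⁻⁵ s⁻¹.
Component geostrophic relations (x east, y north):
u_g = −(1/(fρ)) ∂P/∂y,  v_g = (1/(fρ)) ∂P/∂x
u_g = −(3.1×10⁻³)/(−4.51×10⁻⁵ × 1.00) = 68.8 m/s;  v_g = (1.3×10⁻³)/(−4.51×10⁻⁵ × 1.00) = −28.9 m/s
|V_g| = √(u_g² + v_g²) = 74.6 m/s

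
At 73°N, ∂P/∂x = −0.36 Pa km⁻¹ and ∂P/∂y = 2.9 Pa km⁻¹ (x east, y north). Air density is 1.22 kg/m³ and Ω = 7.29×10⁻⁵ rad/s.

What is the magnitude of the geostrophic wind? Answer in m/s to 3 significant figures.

Coriolis parameter at 73°N:
f = 2Ω sin φ = 2 × 7.29×10⁻⁵ × sin 73° = 1.39×10⁻⁴ s⁻¹
Component geostrophic relations (x east, y north):
u_g = −(1/(fρ)) ∂P/∂y,  v_g = (1/(fρ)) ∂P/∂x
u_g = −(2.9×10⁻³)/(1.39×10⁻⁴ × 1.22) = −17.0 m/s;  v_g = (−0.36×10⁻³)/(1.39×10⁻⁴ × 1.22) = −2.12 m/s
|V_g| = √(u_g² + v_g²) = 17.2 m/s

17.2 m/s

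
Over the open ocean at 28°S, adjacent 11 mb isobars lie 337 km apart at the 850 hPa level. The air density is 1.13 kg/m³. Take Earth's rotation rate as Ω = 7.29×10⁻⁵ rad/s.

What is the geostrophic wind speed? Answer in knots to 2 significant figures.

Coriolis parameter at 28°S:
f = 2Ω sin φ = 2 × 7.29×10⁻⁵ × sin 28° = 6.84×10⁻⁵ s⁻¹
Pressure gradient: |∂P/∂n| = 1100 Pa / 337000 m = 3.26×10⁻³ Pa/m
Geostrophic balance (pressure-gradient force = Coriolis force):
V_g = (1/(fρ)) |∂P/∂n| = 3.26×10⁻³ / (6.84×10⁻⁵ × 1.13) = 42.2 m/s
Converting: 42.2 m/s × 1.944 = 82 knots

82 knots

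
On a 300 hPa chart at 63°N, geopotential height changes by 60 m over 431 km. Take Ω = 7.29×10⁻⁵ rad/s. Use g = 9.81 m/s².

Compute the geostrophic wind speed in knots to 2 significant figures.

Coriolis parameter at 63°N:
f = 2Ω sin φ = 2 × 7.29×10⁻⁵ × sin 63° = 1.30×10⁻⁴ s⁻¹
Height gradient: |∂Z/∂n| = 60 m / 431000 m = 1.39×10⁻⁴
On a pressure surface, geostrophic balance gives V_g = (g/f)|∂Z/∂n|:
V_g = 9.81 × 1.39×10⁻⁴ / 1.30×10⁻⁴ = 10.5 m/s
Converting: 10.5 m/s × 1.944 = 20 knots

20 knots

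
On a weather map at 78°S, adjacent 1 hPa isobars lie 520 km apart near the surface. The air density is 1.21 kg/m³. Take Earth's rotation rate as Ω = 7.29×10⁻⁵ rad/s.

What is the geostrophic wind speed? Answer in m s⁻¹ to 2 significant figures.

1.1 m s⁻¹

Coriolis parameter at 78°S:
f = 2Ω sin φ = 2 × 7.29×10⁻⁵ × sin 78° = 1.43×10⁻⁴ s⁻¹
Pressure gradient: |∂P/∂n| = 100 Pa / 520000 m = 1.92×10⁻⁴ Pa/m
Geostrophic balance (pressure-gradient force = Coriolis force):
V_g = (1/(fρ)) |∂P/∂n| = 1.92×10⁻⁴ / (1.43×10⁻⁴ × 1.21) = 1.11 m/s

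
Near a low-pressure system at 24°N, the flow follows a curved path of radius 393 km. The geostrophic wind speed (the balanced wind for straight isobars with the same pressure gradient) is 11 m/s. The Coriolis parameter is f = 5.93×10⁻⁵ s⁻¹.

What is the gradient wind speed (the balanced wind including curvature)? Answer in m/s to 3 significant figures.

Around a low, centrifugal force acts outward with Coriolis, so pressure-gradient force balances both:
(1/ρ)|∂P/∂n| = fV + V²/R  →  V² + fR·V − fR·V_g = 0
With fR = 5.93×10⁻⁵ × 393×10³ m = 23.3 m/s:
V = [−fR + √((fR)² + 4 fR V_g)]/2 = [−23.3 + √(23.3² + 4×23.3×11)]/2 = 8.15 m/s
Subgeostrophic (V < V_g = 11 m/s), as expected around a low.

8.15 m/s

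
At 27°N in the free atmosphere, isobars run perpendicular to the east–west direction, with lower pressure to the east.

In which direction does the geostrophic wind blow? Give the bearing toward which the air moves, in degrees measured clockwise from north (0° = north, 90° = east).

180°

The pressure-gradient force points toward the east (bearing 090°).
Geostrophic balance: in the Northern Hemisphere the Coriolis force deflects motion to the right, so the geostrophic wind blows 90° to the right of the pressure-gradient force (low pressure on the left).
Rotating 090° by 90° clockwise gives 180° — the wind blows toward the south.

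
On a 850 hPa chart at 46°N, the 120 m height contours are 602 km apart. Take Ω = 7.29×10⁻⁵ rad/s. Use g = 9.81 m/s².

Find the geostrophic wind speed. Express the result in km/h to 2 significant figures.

Coriolis parameter at 46°N:
f = 2Ω sin φ = 2 × 7.29×10⁻⁵ × sin 46° = 1.05×10⁻⁴ s⁻¹
Height gradient: |∂Z/∂n| = 120 m / 602000 m = 1.99×10⁻⁴
On a pressure surface, geostrophic balance gives V_g = (g/f)|∂Z/∂n|:
V_g = 9.81 × 1.99×10⁻⁴ / 1.05×10⁻⁴ = 18.6 m/s
Converting: 18.6 m/s × 3.6 = 67 km/h

67 km/h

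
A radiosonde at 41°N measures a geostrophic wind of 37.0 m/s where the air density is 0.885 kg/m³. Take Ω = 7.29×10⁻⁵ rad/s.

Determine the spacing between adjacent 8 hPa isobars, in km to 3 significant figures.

Coriolis parameter at 41°N:
f = 2Ω sin φ = 2 × 7.29×10⁻⁵ × sin 41° = 9.57×10⁻⁵ s⁻¹
Geostrophic balance rearranged: |∂P/∂n| = f ρ V_g
|∂P/∂n| = 9.57×10⁻⁵ × 0.885 × 37.0 = 3.13×10⁻³ Pa/m
Isobar spacing: Δn = ΔP/|∂P/∂n| = 800 Pa / 3.13×10⁻³ Pa/m = 255414 m ≈ 255 km

255 km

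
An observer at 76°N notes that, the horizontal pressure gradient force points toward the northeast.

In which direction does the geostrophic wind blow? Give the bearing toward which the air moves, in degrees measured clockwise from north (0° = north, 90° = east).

The pressure-gradient force points toward the northeast (bearing 045°).
Geostrophic balance: in the Northern Hemisphere the Coriolis force deflects motion to the right, so the geostrophic wind blows 90° to the right of the pressure-gradient force (low pressure on the left).
Rotating 045° by 90° clockwise gives 135° — the wind blows toward the southeast.

135°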